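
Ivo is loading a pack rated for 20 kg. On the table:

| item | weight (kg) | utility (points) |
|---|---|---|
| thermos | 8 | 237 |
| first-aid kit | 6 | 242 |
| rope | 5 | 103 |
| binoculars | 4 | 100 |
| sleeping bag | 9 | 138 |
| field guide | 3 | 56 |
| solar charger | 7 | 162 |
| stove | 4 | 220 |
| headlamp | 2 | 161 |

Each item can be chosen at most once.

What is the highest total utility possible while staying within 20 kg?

860

Best packing: thermos + first-aid kit + stove + headlamp — 20 kg, 860 total.
That's the maximum — no swap from here does better than 860.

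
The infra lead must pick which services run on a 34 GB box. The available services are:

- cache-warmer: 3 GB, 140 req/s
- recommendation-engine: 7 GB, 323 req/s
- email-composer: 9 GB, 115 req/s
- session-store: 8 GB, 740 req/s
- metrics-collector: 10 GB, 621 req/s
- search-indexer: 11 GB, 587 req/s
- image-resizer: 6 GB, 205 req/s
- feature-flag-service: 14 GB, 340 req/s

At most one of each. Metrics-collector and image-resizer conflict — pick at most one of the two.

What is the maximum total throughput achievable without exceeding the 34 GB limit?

2088

Best packing: cache-warmer + session-store + metrics-collector + search-indexer — 32 GB, 2088 total.
Every other selection either busts 34 GB or breaks a pairing rule or fails to beat 2088.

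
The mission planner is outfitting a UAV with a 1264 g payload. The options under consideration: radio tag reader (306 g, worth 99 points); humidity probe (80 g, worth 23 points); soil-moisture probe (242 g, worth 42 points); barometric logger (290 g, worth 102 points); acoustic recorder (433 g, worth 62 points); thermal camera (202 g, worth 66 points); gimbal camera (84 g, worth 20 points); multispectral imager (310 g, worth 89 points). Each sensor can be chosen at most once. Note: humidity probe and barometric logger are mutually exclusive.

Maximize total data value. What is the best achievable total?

Radio tag reader + barometric logger + thermal camera + gimbal camera + multispectral imager uses 1192 of the 1264 g and totals 376.
Nothing else feasible within 1264 g beats 376.

376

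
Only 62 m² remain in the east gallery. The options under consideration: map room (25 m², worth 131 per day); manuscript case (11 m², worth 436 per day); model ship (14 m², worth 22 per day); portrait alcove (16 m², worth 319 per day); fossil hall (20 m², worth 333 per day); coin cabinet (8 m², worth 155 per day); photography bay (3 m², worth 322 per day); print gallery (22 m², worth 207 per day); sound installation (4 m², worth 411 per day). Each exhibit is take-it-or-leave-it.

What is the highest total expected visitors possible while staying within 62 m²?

Taking manuscript case + portrait alcove + fossil hall + coin cabinet + photography bay + sound installation: 62 m² used, 1976 in expected visitors.
Next best is manuscript case + portrait alcove + fossil hall + photography bay + sound installation at 1821 (54 m²) — short by 155.

1976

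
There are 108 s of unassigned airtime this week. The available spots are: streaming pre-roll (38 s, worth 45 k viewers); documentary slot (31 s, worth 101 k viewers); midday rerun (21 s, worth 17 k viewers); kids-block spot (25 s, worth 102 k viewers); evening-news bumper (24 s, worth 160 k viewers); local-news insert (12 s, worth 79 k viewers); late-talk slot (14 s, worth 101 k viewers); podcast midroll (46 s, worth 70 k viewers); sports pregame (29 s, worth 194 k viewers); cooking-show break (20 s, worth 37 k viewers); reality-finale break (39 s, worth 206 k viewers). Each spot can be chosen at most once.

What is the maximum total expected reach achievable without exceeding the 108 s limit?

By expected reach per s: late-talk slot 7.21, sports pregame 6.69, evening-news bumper 6.67 lead.
A density-first pass picks kids-block spot + evening-news bumper + local-news insert + late-talk slot + sports pregame — 636 at 104 s.
Dropping kids-block spot and local-news insert frees 37 s; slotting in reality-finale break (39 s) lifts the total to 661 at 106 s.
The closest alternative, evening-news bumper + local-news insert + sports pregame + reality-finale break, reaches only 639.

661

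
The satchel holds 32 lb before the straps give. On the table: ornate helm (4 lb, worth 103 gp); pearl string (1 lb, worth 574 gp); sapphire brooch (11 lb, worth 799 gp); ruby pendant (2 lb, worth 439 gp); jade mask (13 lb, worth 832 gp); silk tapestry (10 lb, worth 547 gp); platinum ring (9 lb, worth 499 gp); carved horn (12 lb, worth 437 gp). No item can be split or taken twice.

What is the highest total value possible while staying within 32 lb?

2747

The ratio ordering already packs tightly: ornate helm + pearl string + sapphire brooch + ruby pendant + jade mask, 31 lb, 2747.
The spare 1 lb is too small for any remaining item, and no exchange beats 2747.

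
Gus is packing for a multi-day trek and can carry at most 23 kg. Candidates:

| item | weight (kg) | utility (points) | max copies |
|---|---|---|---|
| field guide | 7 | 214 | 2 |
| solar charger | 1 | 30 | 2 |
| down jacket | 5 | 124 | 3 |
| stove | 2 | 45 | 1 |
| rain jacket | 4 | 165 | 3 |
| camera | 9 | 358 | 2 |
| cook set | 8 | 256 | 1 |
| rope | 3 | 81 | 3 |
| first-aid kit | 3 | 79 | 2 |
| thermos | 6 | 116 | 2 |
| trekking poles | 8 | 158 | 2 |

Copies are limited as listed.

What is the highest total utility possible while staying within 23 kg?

Best packing: 2×solar charger + 3×rain jacket + camera — 23 kg, 913 total.
That's the maximum — no swap from here does better than 913.

913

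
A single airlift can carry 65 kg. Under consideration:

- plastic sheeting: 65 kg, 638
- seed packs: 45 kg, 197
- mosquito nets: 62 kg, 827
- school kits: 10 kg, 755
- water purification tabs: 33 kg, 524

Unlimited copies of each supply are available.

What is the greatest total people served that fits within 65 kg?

4530

Density check — school kits 75.50, water purification tabs 15.88, mosquito nets 13.34, plastic sheeting 9.82 are the best per kg.
Best packing: 6×school kits — 60 kg, 4530 total.
Every other selection either busts 65 kg or fails to beat 4530.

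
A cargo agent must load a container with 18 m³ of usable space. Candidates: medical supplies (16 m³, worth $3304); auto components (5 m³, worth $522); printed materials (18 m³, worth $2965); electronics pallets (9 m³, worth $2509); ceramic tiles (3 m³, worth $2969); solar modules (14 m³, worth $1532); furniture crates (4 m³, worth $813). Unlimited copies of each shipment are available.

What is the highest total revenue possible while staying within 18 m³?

6×ceramic tiles uses 18 of the 18 m³ and totals 17814.
Nothing else within 18 m³ beats 17814.

17814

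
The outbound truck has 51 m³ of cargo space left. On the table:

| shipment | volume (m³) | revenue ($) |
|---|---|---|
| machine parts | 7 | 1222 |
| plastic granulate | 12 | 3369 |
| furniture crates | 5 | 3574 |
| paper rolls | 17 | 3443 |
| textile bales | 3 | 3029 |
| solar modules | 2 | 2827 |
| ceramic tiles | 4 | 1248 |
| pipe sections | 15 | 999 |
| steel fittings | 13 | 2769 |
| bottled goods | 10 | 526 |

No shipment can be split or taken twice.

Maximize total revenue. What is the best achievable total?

18712

Density check — solar modules 1413.50, textile bales 1009.67, furniture crates 714.80 are the best per m³.
The ratio heuristic lands on machine parts + plastic granulate + furniture crates + textile bales + solar modules + ceramic tiles + steel fittings (18038) but leaves 5 m³ idle.
Replace steel fittings with paper rolls: the trade gains 674 net, giving 18712 at 50 m³.
The closest alternative, machine parts + furniture crates + paper rolls + textile bales + solar modules + ceramic tiles + steel fittings, reaches only 18112.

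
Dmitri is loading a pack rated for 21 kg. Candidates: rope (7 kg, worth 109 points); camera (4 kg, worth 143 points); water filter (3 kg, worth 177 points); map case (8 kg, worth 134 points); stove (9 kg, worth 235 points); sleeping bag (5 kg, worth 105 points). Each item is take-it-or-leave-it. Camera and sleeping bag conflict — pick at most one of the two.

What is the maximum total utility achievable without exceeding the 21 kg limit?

555

Camera + water filter + stove uses 16 of the 21 kg and totals 555.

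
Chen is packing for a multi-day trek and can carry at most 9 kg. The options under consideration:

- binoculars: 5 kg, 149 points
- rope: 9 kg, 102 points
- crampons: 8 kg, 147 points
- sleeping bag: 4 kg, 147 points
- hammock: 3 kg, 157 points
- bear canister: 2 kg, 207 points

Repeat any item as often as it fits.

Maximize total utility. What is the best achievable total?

4×bear canister uses 8 of the 9 kg and totals 828.
Nothing else within 9 kg beats 828.

828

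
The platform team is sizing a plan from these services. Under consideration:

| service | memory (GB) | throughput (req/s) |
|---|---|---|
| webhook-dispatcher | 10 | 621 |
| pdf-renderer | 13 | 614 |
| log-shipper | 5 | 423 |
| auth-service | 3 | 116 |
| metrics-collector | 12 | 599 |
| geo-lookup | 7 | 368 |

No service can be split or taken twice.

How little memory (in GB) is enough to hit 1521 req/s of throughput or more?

Look for the lowest-memory combination reaching 1521.
webhook-dispatcher + log-shipper + auth-service + geo-lookup reaches 1528 using 25 GB.
No combination under 25 GB hits 1521.

25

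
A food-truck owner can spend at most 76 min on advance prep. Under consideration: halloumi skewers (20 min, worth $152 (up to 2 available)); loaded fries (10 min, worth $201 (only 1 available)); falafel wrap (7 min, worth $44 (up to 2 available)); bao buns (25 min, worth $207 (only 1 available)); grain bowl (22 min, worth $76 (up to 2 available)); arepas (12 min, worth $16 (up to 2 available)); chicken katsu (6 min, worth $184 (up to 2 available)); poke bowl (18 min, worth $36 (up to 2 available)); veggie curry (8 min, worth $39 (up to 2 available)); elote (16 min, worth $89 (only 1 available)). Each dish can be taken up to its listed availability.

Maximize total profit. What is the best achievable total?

972

Taking halloumi skewers + loaded fries + falafel wrap + bao buns + 2×chicken katsu: 74 min used, 972 in profit.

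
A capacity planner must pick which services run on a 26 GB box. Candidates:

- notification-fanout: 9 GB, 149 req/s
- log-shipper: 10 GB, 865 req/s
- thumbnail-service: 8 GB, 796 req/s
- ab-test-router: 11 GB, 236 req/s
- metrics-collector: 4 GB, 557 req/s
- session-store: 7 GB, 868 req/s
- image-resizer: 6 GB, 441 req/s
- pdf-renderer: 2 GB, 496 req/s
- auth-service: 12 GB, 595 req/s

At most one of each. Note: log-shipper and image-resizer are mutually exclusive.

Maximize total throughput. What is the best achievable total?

Filling by ratio: thumbnail-service + metrics-collector + session-store + pdf-renderer for 2717, with 5 GB left unused.
Replace thumbnail-service with log-shipper: the trade gains 69 net, giving 2786 at 23 GB.

2786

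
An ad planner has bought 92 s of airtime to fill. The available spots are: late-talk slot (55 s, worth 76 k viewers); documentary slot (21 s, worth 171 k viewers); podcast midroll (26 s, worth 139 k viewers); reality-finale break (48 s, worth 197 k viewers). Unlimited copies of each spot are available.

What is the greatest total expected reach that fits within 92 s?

Taking 4×documentary slot: 84 s used, 684 in expected reach.

684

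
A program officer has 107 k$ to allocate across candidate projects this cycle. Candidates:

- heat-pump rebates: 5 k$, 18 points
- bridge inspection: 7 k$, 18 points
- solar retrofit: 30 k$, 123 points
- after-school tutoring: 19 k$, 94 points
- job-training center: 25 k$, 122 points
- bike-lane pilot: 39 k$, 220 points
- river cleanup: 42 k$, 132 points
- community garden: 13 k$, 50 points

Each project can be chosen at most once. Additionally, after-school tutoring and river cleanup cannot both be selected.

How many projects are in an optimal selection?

4

The maximum projected impact within 107 k$ is 515.
solar retrofit + job-training center + bike-lane pilot + community garden hits 515 at 107 k$.
All optima have 4 projects.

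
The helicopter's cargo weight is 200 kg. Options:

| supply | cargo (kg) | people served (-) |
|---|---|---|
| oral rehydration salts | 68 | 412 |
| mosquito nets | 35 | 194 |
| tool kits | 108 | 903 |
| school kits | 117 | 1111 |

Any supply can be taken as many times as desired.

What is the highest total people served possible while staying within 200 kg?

1523

The ratio ordering already packs tightly: oral rehydration salts + school kits, 185 kg, 1523.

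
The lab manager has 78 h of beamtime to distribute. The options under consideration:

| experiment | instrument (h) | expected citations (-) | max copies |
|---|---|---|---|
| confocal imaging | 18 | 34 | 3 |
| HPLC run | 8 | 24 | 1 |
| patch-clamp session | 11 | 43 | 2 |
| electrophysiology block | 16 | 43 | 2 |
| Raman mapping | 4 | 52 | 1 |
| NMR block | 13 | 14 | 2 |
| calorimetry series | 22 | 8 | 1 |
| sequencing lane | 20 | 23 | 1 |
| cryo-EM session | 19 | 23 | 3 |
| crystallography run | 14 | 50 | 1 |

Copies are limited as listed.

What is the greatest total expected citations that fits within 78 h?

Density check — Raman mapping 13.00, patch-clamp session 3.91, crystallography run 3.57 are the best per h.
Taking the top-ratio experiments first gives HPLC run + 2×patch-clamp session + electrophysiology block + Raman mapping + NMR block + crystallography run for 269 (77 h).
Replace HPLC run and NMR block with electrophysiology block: the trade gains 5 net, giving 274 at 72 h.
The spare 6 h is too small for any remaining experiment, and no exchange beats 274.

274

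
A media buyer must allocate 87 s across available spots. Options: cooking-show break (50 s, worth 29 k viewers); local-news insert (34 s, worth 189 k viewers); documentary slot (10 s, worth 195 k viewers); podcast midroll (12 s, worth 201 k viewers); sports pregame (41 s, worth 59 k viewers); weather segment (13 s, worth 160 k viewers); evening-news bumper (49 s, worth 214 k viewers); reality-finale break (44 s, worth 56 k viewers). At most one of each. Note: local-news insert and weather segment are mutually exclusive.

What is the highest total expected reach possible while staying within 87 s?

By expected reach per s: documentary slot 19.50, podcast midroll 16.75, weather segment 12.31, local-news insert 5.56 lead.
Best packing: documentary slot + podcast midroll + weather segment + evening-news bumper — 84 s, 770 total.
Next best is documentary slot + podcast midroll + sports pregame + weather segment at 615 (76 s) — short by 155.

770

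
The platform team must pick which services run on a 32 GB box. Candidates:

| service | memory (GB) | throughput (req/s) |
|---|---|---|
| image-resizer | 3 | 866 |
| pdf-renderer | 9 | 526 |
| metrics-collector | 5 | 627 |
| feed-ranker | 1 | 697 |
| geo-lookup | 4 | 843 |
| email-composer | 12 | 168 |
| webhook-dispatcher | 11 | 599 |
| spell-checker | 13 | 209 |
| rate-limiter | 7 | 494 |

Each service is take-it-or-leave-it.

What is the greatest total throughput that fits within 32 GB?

Density check — feed-ranker 697.00, image-resizer 288.67, geo-lookup 210.75 are the best per GB.
The ratio heuristic lands on image-resizer + pdf-renderer + metrics-collector + feed-ranker + geo-lookup + rate-limiter (4053) but leaves 3 GB idle.
Replace pdf-renderer with webhook-dispatcher: the trade gains 73 net, giving 4126 at 31 GB.
Next best is image-resizer + pdf-renderer + metrics-collector + feed-ranker + geo-lookup + rate-limiter at 4053 (29 GB) — short by 73.

4126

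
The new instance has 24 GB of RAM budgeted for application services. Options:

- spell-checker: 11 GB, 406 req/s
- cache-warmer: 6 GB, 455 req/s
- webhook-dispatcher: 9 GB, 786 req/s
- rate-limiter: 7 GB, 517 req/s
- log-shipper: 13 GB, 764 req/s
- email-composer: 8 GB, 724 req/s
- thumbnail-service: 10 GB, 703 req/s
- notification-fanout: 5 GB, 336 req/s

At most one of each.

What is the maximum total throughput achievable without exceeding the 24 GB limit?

2027

Ranking by ratio (throughput/GB): email-composer 90.50, webhook-dispatcher 87.33, cache-warmer 75.83, rate-limiter 73.86.
The ratio heuristic lands on cache-warmer + webhook-dispatcher + email-composer (1965) but leaves 1 GB idle.
The 6 GB tied up in cache-warmer is better spent on rate-limiter — total rises to 2027 (24 GB).
Runner-up cache-warmer + webhook-dispatcher + email-composer tops out at 1965.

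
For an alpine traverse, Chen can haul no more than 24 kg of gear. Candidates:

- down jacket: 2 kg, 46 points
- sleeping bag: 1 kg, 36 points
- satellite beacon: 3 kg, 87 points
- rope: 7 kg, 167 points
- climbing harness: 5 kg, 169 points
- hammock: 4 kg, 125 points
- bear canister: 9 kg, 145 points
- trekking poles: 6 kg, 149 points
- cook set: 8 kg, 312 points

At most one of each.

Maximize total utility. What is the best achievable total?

791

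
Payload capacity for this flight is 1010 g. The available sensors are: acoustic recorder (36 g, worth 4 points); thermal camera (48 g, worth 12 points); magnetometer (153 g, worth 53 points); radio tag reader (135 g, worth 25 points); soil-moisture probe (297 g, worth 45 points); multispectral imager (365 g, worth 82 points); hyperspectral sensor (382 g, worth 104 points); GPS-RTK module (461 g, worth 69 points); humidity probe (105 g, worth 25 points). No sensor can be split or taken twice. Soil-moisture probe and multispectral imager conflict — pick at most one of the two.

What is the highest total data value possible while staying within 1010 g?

Greedy by ratio would take acoustic recorder + thermal camera + magnetometer + radio tag reader + hyperspectral sensor + humidity probe: 859 g used, total 223.
Replace acoustic recorder and thermal camera and radio tag reader with multispectral imager: the trade gains 41 net, giving 264 at 1005 g.
Every other selection either busts 1010 g or breaks a pairing rule or fails to beat 264.

264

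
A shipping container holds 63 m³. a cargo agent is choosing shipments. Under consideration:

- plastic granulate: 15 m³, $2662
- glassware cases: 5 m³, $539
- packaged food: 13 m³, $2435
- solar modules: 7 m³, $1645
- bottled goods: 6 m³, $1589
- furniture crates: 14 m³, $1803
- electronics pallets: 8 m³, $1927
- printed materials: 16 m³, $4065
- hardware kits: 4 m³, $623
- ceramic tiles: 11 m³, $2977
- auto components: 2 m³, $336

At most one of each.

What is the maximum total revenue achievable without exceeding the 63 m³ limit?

Ranking by ratio (revenue/m³): ceramic tiles 270.64, bottled goods 264.83, printed materials 254.06.
Best packing: packaged food + solar modules + bottled goods + electronics pallets + printed materials + ceramic tiles + auto components — 63 m³, 14974 total.
The closest alternative, plastic granulate + solar modules + bottled goods + electronics pallets + printed materials + ceramic tiles, reaches only 14865.

14974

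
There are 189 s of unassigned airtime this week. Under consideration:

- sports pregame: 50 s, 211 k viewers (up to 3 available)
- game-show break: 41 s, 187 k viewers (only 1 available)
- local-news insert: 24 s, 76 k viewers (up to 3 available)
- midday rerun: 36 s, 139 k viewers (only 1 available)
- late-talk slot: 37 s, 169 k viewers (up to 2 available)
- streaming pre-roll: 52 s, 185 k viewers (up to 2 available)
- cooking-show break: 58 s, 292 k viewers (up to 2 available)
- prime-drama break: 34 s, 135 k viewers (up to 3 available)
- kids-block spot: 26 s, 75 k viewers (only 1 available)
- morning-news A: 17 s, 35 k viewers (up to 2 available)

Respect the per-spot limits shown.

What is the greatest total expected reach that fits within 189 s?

892

The ratio heuristic lands on late-talk slot + 2×cooking-show break + prime-drama break (888) but leaves 2 s idle.
Replace prime-drama break with midday rerun: the trade gains 4 net, giving 892 at 189 s.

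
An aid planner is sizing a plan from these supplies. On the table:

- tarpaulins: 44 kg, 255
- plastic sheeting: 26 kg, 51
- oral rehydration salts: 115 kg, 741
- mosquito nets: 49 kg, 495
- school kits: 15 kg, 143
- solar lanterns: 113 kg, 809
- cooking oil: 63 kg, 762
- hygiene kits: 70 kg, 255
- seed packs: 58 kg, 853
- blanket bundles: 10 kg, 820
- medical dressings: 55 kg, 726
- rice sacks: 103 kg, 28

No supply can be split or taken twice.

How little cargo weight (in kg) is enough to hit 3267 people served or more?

Need the lightest bundle worth ≥ 3267.
Taking school kits + cooking oil + seed packs + blanket bundles + medical dressings gives 3304 (≥ 3267) for 201 kg.
Any bundle with less than 201 kg falls short of 3267.

201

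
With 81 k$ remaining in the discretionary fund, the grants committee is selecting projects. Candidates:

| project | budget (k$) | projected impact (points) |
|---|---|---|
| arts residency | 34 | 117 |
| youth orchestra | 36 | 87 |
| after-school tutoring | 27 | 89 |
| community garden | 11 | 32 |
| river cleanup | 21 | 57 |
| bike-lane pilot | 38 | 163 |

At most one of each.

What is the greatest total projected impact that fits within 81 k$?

284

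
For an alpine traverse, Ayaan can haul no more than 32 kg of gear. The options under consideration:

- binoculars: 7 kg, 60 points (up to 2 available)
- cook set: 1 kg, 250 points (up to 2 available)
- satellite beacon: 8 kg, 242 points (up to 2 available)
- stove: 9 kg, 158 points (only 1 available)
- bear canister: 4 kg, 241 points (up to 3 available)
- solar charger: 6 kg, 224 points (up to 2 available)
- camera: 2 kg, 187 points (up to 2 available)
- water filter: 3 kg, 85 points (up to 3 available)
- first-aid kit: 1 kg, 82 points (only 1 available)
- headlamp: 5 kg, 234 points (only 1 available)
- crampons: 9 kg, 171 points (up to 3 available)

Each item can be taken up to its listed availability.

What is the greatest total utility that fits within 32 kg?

2155

Density check — cook set 250.00, camera 93.50, first-aid kit 82.00 are the best per kg.
The ratio heuristic lands on 2×cook set + 3×bear canister + solar charger + 2×camera + first-aid kit + headlamp (2137) but leaves 2 kg idle.
Dropping solar charger frees 6 kg; slotting in satellite beacon (8 kg) lifts the total to 2155 at 32 kg.
Nothing else within 32 kg beats 2155.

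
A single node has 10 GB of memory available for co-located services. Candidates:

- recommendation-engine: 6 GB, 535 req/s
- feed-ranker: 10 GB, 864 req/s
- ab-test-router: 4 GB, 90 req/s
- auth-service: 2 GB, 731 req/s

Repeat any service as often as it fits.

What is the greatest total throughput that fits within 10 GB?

3655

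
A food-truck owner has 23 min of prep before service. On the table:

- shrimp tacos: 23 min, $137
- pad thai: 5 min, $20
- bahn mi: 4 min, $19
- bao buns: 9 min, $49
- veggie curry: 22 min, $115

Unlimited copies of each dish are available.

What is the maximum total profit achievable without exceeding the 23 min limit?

By profit per min: shrimp tacos 5.96, bao buns 5.44, veggie curry 5.23, bahn mi 4.75 lead.
Taking shrimp tacos: 23 min used, 137 in profit.
No other feasible combination exceeds 137.

137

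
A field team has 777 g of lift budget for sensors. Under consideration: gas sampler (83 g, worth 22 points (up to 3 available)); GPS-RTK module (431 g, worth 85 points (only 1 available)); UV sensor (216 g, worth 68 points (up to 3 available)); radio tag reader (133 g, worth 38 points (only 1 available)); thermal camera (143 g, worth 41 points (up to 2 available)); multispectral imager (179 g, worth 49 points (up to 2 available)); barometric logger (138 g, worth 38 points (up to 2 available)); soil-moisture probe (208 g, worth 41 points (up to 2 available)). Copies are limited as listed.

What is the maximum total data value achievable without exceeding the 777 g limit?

229

A density-first pass picks gas sampler + 3×UV sensor — 226 at 731 g.
Dropping UV sensor frees 216 g; slotting in gas sampler + multispectral imager (262 g) lifts the total to 229 at 777 g.
No other feasible combination exceeds 229.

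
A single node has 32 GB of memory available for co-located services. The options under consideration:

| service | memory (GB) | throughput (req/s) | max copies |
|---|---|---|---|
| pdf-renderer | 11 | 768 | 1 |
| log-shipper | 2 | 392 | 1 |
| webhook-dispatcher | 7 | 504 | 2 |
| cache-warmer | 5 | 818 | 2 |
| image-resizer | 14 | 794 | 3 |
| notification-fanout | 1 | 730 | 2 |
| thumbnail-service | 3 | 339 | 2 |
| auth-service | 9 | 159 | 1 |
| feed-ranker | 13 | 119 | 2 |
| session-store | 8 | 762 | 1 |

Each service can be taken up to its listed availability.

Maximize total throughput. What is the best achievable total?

5093

Taking the top-ratio services first gives log-shipper + 2×cache-warmer + 2×notification-fanout + 2×thumbnail-service + session-store for 4928 (28 GB).
The 3 GB tied up in thumbnail-service is better spent on webhook-dispatcher — total rises to 5093 (32 GB).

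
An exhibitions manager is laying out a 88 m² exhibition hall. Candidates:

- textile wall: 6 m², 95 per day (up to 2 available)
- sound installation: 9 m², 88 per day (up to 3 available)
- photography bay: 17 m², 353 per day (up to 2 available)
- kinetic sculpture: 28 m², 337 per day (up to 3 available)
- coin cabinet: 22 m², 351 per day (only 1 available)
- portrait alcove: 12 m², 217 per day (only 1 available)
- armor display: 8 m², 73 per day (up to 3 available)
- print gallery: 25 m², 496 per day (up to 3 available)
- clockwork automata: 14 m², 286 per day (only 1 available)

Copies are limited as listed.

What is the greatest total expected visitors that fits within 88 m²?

1726

Ranking by ratio (expected visitors/m²): photography bay 20.76, clockwork automata 20.43, print gallery 19.84.
A density-first pass picks 2×photography bay + portrait alcove + print gallery + clockwork automata — 1705 at 85 m².
Replace photography bay and portrait alcove with textile wall + print gallery: the trade gains 21 net, giving 1726 at 87 m².
Every other selection either busts 88 m² or exceeds an availability limit or fails to beat 1726.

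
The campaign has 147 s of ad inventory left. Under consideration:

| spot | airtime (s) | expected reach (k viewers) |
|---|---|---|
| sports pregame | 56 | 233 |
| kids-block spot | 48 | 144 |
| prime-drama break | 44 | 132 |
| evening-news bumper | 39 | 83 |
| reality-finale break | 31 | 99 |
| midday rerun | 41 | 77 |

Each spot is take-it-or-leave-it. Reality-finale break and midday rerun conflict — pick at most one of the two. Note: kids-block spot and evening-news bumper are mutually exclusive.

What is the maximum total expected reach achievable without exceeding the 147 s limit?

476

Density check — sports pregame 4.16, reality-finale break 3.19, kids-block spot 3.00 are the best per s.
The ratio ordering already packs tightly: sports pregame + kids-block spot + reality-finale break, 135 s, 476.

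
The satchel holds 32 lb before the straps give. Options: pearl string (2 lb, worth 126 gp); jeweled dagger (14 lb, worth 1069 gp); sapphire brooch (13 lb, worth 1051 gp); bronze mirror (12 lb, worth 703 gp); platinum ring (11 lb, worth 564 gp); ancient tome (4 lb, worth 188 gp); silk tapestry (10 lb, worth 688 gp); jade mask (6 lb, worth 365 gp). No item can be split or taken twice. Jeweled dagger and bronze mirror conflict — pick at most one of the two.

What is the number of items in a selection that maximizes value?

3

The maximum value within 32 lb is 2308.
For example jeweled dagger + sapphire brooch + ancient tome achieves it, using 31 lb.
All optima have 3 items.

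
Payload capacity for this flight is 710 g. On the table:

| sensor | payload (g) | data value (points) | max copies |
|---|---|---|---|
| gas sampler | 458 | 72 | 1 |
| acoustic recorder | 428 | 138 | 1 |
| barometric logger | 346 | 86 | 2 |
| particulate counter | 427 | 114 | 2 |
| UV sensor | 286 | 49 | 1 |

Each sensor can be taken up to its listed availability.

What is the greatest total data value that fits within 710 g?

172

By data value per g: acoustic recorder 0.32, particulate counter 0.27, barometric logger 0.25 lead.
Taking the top-ratio sensors first gives acoustic recorder for 138 (428 g).
Dropping acoustic recorder frees 428 g; slotting in 2×barometric logger (692 g) lifts the total to 172 at 692 g.
That's the maximum — no swap from here does better than 172.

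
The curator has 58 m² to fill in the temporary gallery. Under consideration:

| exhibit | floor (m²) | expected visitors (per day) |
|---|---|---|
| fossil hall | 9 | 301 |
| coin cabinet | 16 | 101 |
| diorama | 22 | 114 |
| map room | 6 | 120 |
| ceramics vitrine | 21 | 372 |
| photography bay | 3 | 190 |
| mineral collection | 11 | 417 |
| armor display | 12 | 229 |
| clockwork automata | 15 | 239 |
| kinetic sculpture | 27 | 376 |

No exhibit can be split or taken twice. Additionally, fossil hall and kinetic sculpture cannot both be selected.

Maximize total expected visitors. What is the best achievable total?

1509

Ranking by ratio (expected visitors/m²): photography bay 63.33, mineral collection 37.91, fossil hall 33.44, map room 20.00.
The ratio heuristic lands on fossil hall + map room + photography bay + mineral collection + armor display + clockwork automata (1496) but leaves 2 m² idle.
Dropping map room and clockwork automata frees 21 m²; slotting in ceramics vitrine (21 m²) lifts the total to 1509 at 56 m².
Next best is fossil hall + map room + photography bay + mineral collection + armor display + clockwork automata at 1496 (56 m²) — short by 13.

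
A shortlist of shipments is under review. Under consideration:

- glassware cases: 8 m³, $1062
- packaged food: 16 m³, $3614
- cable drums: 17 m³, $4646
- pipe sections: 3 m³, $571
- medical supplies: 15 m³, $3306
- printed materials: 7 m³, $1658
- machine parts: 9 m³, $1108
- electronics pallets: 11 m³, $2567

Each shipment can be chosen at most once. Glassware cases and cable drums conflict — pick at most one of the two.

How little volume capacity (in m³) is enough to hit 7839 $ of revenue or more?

32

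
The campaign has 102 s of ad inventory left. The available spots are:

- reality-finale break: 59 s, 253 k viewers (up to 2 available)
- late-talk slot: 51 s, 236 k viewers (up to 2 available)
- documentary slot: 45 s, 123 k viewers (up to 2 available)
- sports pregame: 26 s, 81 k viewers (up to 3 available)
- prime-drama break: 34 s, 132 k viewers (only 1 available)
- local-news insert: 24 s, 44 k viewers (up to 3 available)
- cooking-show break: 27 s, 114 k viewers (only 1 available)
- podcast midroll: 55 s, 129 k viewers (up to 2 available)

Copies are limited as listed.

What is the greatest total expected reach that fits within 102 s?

By expected reach per s: late-talk slot 4.63, reality-finale break 4.29, cooking-show break 4.22 lead.
Best packing: 2×late-talk slot — 102 s, 472 total.
Nothing else within 102 s beats 472.

472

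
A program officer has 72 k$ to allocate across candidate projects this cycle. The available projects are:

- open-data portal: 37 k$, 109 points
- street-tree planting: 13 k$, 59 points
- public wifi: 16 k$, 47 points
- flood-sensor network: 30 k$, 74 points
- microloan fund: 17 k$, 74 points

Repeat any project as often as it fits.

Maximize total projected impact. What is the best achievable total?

310

By projected impact per k$: street-tree planting 4.54, microloan fund 4.35, open-data portal 2.95 lead.
The ratio heuristic lands on 5×street-tree planting (295) but leaves 7 k$ idle.
Replace street-tree planting with microloan fund: the trade gains 15 net, giving 310 at 69 k$.
Nothing else within 72 k$ beats 310.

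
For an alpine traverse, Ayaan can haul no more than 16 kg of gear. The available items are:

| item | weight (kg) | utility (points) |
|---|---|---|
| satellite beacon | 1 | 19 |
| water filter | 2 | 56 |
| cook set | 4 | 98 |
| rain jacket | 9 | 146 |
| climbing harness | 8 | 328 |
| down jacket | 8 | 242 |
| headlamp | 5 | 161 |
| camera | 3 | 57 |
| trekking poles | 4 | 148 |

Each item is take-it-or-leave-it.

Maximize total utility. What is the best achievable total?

574

Greedy by ratio would take satellite beacon + water filter + climbing harness + trekking poles: 15 kg used, total 551.
The 3 kg tied up in satellite beacon and water filter is better spent on cook set — total rises to 574 (16 kg).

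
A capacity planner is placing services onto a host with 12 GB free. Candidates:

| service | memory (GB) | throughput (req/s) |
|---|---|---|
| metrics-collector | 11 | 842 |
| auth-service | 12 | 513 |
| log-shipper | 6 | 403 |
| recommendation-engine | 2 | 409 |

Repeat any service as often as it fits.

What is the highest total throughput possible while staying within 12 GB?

2454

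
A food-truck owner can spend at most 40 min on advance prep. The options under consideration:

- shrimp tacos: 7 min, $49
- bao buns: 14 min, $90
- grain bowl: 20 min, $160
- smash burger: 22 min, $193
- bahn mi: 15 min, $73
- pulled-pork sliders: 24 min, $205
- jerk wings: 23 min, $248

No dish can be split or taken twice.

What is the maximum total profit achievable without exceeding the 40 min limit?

Taking the top-ratio dishes first gives shrimp tacos + jerk wings for 297 (30 min).
The 7 min tied up in shrimp tacos is better spent on bao buns — total rises to 338 (37 min).
The closest alternative, bahn mi + jerk wings, reaches only 321.

338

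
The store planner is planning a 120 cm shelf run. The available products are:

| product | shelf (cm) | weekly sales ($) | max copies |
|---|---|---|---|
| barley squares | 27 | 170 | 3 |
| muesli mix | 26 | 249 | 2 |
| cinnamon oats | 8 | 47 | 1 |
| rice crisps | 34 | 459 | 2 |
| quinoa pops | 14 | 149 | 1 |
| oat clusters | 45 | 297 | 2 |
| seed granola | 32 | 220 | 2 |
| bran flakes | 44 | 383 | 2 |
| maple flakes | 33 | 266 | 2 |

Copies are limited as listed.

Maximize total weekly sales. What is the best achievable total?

1416

Taking the top-ratio products first gives muesli mix + cinnamon oats + 2×rice crisps + quinoa pops for 1363 (116 cm).
Replace cinnamon oats and quinoa pops with muesli mix: the trade gains 53 net, giving 1416 at 120 cm.
Nothing else within 120 cm beats 1416.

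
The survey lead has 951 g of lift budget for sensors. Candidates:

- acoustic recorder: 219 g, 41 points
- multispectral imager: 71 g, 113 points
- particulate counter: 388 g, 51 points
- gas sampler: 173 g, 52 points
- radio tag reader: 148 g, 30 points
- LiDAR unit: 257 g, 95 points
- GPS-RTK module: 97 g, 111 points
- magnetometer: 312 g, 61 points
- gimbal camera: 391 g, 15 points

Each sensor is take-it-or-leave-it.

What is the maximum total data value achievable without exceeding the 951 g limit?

432

Taking the top-ratio sensors first gives multispectral imager + gas sampler + radio tag reader + LiDAR unit + GPS-RTK module for 401 (746 g).
Dropping radio tag reader frees 148 g; slotting in magnetometer (312 g) lifts the total to 432 at 910 g.
That's the maximum — no swap from here does better than 432.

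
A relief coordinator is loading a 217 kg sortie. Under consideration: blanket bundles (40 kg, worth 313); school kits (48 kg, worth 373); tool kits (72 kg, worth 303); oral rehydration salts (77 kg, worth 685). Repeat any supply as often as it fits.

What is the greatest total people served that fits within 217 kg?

1744

Ranking by ratio (people served/kg): oral rehydration salts 8.90, blanket bundles 7.83, school kits 7.77.
Filling by ratio: blanket bundles + 2×oral rehydration salts for 1683, with 23 kg left unused.
Replace oral rehydration salts with 2×school kits: the trade gains 61 net, giving 1744 at 213 kg.
No other feasible combination exceeds 1744.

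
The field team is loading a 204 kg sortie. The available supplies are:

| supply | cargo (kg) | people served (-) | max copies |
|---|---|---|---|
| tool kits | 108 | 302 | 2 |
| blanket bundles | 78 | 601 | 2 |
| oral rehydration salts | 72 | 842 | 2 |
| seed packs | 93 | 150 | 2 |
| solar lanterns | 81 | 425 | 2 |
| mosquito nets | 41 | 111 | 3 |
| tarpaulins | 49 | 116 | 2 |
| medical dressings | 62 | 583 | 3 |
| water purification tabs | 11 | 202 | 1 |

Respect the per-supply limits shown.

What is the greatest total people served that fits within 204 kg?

Greedy by ratio would take 2×oral rehydration salts + mosquito nets + water purification tabs: 196 kg used, total 1997.
Replace oral rehydration salts and mosquito nets and water purification tabs with 2×medical dressings: the trade gains 11 net, giving 2008 at 196 kg.
No other feasible combination exceeds 2008.

2008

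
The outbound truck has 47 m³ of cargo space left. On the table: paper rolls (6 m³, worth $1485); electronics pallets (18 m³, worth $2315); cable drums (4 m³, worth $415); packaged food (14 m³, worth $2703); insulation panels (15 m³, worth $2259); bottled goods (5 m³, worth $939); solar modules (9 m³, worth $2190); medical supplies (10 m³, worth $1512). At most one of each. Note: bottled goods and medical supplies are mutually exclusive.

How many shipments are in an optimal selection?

Optimal total is 8693.
For example paper rolls + electronics pallets + packaged food + solar modules achieves it, using 47 m³.
Any selection reaching 8693 contains exactly 4 shipments.

4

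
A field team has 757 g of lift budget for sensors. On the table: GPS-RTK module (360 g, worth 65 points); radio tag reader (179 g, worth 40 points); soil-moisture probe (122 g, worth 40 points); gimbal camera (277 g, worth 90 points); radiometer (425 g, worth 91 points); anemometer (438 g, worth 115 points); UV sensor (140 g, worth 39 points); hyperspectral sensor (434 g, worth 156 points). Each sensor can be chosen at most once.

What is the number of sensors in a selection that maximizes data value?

2

Best achievable data value is 246.
For example gimbal camera + hyperspectral sensor achieves it, using 711 g.
Every optimal selection uses 2 sensors.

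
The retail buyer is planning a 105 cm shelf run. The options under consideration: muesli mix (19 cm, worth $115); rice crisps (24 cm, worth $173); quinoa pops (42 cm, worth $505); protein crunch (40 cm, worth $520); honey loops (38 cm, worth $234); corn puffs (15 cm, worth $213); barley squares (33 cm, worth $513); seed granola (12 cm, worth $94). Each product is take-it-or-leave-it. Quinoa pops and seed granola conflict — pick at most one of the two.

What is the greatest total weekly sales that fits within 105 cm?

1340

Taking protein crunch + corn puffs + barley squares + seed granola: 100 cm used, 1340 in weekly sales.
Next best is protein crunch + corn puffs + barley squares at 1246 (88 cm) — short by 94.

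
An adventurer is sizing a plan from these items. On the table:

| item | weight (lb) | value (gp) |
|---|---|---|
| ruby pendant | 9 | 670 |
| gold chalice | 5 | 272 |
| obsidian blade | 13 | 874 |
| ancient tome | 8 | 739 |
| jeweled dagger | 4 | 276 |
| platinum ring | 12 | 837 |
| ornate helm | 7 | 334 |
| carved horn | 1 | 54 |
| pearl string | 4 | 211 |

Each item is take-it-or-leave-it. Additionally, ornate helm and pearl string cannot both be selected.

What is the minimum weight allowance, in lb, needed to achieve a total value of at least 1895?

25

Minimise lb subject to total value ≥ 1895.
ancient tome + jeweled dagger + platinum ring + carved horn reaches 1906 using 25 lb.
No combination under 25 lb hits 1895.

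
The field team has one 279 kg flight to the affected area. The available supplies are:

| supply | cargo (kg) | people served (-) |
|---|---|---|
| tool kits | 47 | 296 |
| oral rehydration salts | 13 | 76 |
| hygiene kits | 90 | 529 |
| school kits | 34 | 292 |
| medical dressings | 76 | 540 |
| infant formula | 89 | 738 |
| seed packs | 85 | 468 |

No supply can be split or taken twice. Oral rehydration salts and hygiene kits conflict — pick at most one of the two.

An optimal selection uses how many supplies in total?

Optimal total is 1942.
tool kits + oral rehydration salts + school kits + medical dressings + infant formula hits 1942 at 259 kg.
Every optimal selection uses 5 supplies.

5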